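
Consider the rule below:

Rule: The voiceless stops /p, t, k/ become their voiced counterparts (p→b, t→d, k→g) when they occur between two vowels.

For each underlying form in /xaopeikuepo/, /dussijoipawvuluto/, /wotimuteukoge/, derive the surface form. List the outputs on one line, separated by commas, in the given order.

/xaopeikuepo/: /p/ is a voiceless stop between vowels /o/ and /e/, so it voices to [b]. /k/ is a voiceless stop between vowels /i/ and /u/, so it voices to [g]. /p/ is a voiceless stop between vowels /e/ and /o/, so it voices to [b]. → [xaobeiguebo].
/dussijoipawvuluto/: /p/ is a voiceless stop between vowels /i/ and /a/, so it voices to [b]. /t/ is a voiceless stop between vowels /u/ and /o/, so it voices to [d]. → [dussijoibawvuludo].
/wotimuteukoge/: /t/ is a voiceless stop between vowels /o/ and /i/, so it voices to [d]. /t/ is a voiceless stop between vowels /u/ and /e/, so it voices to [d]. /k/ is a voiceless stop between vowels /u/ and /o/, so it voices to [g]. → [wodimudeugoge].

xaobeiguebo, dussijoibawvuludo, wodimudeugoge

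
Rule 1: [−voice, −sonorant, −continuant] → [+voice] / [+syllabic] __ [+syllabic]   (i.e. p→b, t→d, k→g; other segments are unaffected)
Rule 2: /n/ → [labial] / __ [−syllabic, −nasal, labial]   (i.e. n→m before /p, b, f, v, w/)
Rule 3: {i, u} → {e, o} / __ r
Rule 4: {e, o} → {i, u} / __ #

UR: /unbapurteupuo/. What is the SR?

Rule 1 (intervocalic voicing): /p/ is a voiceless stop between vowels /a/ and /u/, so it voices to [b]. /p/ is a voiceless stop between vowels /u/ and /u/, so it voices to [b]. /unbapurteupuo/ → unbaburteubuo.
Rule 2 (nasal place assimilation): /n/ precedes the labial consonant /b/, so it assimilates in place to [m]. /unbaburteubuo/ → umbaburteubuo.
Rule 3 (pre-rhotic lowering): /u/ is a high vowel immediately before /r/, so it lowers to [o]. /umbaburteubuo/ → umbaborteubuo.
Rule 4 (final vowel raising): /o/ is a mid vowel in word-final position, so it raises to [u]. /umbaborteubuo/ → umbaborteubuu.

umbaborteubuu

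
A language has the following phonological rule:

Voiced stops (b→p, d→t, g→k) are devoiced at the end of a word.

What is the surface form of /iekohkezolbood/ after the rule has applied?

iekohkezolboot

Scanning /iekohkezolbood/: /b/ at position 11 is not in the conditioning environment; /d/ is a voiced stop in word-final position, so it devoices to [t].
Result: [iekohkezolboot].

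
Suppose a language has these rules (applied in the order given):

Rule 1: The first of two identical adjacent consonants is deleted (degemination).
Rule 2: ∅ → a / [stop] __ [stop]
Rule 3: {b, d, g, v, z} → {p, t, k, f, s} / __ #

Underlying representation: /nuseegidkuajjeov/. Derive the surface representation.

Rule 1 (degemination): /jj/ is a geminate; the first /j/ deletes. /nuseegidkuajjeov/ → nuseegidkuajeov.
Rule 2 (stop-cluster a-epenthesis): /d/ and /k/ form a stop–stop cluster, so [a] is inserted between them. /nuseegidkuajeov/ → nuseegidakuajeov.
Rule 3 (final devoicing): /v/ is a voiced obstruent in word-final position, so it devoices to [f]. /nuseegidakuajeov/ → nuseegidakuajeof.

nuseegidakuajeof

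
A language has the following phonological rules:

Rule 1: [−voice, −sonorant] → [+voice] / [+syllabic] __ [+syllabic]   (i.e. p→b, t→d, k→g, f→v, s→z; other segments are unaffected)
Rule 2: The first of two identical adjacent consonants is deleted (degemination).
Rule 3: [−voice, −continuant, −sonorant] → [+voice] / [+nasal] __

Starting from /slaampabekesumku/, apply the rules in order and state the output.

Rule 1 (intervocalic voicing): /k/ is a voiceless obstruent between vowels /e/ and /e/, so it voices to [g]. /s/ is a voiceless obstruent between vowels /e/ and /u/, so it voices to [z]. /slaampabekesumku/ → slaampabegezumku.
Rule 2 (degemination): no segment meets the environment; /slaampabegezumku/ is unchanged.
Rule 3 (post-nasal voicing): /p/ is a voiceless stop immediately after the nasal /m/, so it voices to [b]. /k/ is a voiceless stop immediately after the nasal /m/, so it voices to [g]. /slaampabegezumku/ → slaambabegezumgu.

slaambabegezumgu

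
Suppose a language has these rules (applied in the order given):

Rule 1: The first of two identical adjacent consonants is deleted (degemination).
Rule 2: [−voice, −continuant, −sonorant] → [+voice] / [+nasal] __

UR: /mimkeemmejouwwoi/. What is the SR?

Rule 1 (degemination): /mm/ is a geminate; the first /m/ deletes. /ww/ is a geminate; the first /w/ deletes. /mimkeemmejouwwoi/ → mimkeemejouwoi.
Rule 2 (post-nasal voicing): /k/ is a voiceless stop immediately after the nasal /m/, so it voices to [g]. /mimkeemejouwoi/ → mimgeemejouwoi.

mimgeemejouwoi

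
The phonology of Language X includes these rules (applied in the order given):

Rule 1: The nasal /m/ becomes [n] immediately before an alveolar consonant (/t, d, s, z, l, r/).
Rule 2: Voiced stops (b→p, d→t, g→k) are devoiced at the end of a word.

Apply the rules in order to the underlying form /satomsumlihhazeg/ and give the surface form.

satonsunlihhazek

Rule 1 (nasal place assimilation): /m/ precedes the alveolar consonant /s/, so it assimilates in place to [n]. /m/ precedes the alveolar consonant /l/, so it assimilates in place to [n]. /satomsumlihhazeg/ → satonsunlihhazeg.
Rule 2 (final devoicing): /g/ is a voiced stop in word-final position, so it devoices to [k]. /satonsunlihhazeg/ → satonsunlihhazek.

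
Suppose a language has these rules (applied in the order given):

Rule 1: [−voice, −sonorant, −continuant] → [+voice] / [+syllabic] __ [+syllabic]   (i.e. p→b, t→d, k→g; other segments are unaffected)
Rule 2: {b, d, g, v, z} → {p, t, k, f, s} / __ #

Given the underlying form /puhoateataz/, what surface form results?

puhoadeadas

Rule 1 (intervocalic voicing): /t/ is a voiceless stop between vowels /a/ and /e/, so it voices to [d]. /t/ is a voiceless stop between vowels /a/ and /a/, so it voices to [d]. /puhoateataz/ → puhoadeadaz.
Rule 2 (final devoicing): /z/ is a voiced obstruent in word-final position, so it devoices to [s]. /puhoadeadaz/ → puhoadeadas.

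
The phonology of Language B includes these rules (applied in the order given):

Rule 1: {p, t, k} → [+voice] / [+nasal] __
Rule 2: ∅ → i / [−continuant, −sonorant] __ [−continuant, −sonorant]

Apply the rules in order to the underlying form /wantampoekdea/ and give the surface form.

wandamboekidea

Rule 1 (post-nasal voicing): /t/ is a voiceless stop immediately after the nasal /n/, so it voices to [d]. /p/ is a voiceless stop immediately after the nasal /m/, so it voices to [b]. /wantampoekdea/ → wandamboekdea.
Rule 2 (stop-cluster i-epenthesis): /k/ and /d/ form a stop–stop cluster, so [i] is inserted between them. /wandamboekdea/ → wandamboekidea.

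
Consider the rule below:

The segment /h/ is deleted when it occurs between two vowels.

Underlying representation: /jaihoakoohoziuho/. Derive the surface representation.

jaioakoooziuo

/h/ occurs between vowels /i/ and /o/, so it deletes.
/h/ occurs between vowels /o/ and /o/, so it deletes.
/h/ occurs between vowels /u/ and /o/, so it deletes.
Surface form: [jaioakoooziuo].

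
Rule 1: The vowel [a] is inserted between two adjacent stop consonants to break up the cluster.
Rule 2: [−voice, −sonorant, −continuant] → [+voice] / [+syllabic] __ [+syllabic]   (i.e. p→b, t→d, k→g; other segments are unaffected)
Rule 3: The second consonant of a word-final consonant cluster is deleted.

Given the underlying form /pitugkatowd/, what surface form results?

Rule 1 (stop-cluster a-epenthesis): /g/ and /k/ form a stop–stop cluster, so [a] is inserted between them. /pitugkatowd/ → pitugakatowd.
Rule 2 (intervocalic voicing): /t/ is a voiceless stop between vowels /i/ and /u/, so it voices to [d]. /k/ is a voiceless stop between vowels /a/ and /a/, so it voices to [g]. /t/ is a voiceless stop between vowels /a/ and /o/, so it voices to [d]. /pitugakatowd/ → pidugagadowd.
Rule 3 (final cluster simplification): /d/ is the second consonant of a word-final cluster /wd/, so it deletes. /pidugagadowd/ → pidugagadow.

pidugagadow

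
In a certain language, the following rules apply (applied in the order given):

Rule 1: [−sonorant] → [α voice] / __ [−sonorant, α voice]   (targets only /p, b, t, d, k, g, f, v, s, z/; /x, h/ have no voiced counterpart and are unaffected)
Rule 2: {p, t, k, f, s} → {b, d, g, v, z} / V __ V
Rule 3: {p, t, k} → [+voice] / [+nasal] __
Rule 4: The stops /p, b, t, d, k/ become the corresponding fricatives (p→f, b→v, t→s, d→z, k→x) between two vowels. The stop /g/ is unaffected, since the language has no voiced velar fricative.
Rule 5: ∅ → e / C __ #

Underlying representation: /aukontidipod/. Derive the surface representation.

augondizivode

Rule 1 (regressive voicing assimilation): no segment meets the environment; /aukontidipod/ is unchanged.
Rule 2 (intervocalic voicing): /k/ is a voiceless obstruent between vowels /u/ and /o/, so it voices to [g]. /p/ is a voiceless obstruent between vowels /i/ and /o/, so it voices to [b]. /aukontidipod/ → augontidibod.
Rule 3 (post-nasal voicing): /t/ is a voiceless stop immediately after the nasal /n/, so it voices to [d]. /augontidibod/ → augondidibod.
Rule 4 (intervocalic spirantization): /d/ is a stop between vowels /i/ and /i/, so it spirantizes to the fricative [z]. /b/ is a stop between vowels /i/ and /o/, so it spirantizes to the fricative [v]. /augondidibod/ → augondizivod.
Rule 5 (final e-epenthesis): the form ends in the consonant /d/, so [e] is inserted word-finally. /augondizivod/ → augondizivode.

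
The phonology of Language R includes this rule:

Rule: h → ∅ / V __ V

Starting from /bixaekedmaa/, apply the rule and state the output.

bixaekedmaa

No segment of /bixaekedmaa/ meets the structural description of the rule, so the form surfaces unchanged.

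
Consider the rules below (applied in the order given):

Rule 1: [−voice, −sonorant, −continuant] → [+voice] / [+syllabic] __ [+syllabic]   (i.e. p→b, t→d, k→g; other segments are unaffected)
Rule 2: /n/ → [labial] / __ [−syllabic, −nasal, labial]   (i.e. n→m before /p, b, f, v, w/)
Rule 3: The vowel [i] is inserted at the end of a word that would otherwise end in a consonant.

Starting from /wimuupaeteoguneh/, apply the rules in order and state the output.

wimuubaedeogunehi

Rule 1 (intervocalic voicing): /p/ is a voiceless stop between vowels /u/ and /a/, so it voices to [b]. /t/ is a voiceless stop between vowels /e/ and /e/, so it voices to [d]. /wimuupaeteoguneh/ → wimuubaedeoguneh.
Rule 2 (nasal place assimilation): no segment meets the environment; /wimuubaedeoguneh/ is unchanged.
Rule 3 (final i-epenthesis): the form ends in the consonant /h/, so [i] is inserted word-finally. /wimuubaedeoguneh/ → wimuubaedeogunehi.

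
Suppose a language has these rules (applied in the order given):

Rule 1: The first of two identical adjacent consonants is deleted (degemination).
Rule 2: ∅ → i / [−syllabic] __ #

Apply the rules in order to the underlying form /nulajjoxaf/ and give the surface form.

Rule 1 (degemination): /jj/ is a geminate; the first /j/ deletes. /nulajjoxaf/ → nulajoxaf.
Rule 2 (final i-epenthesis): the form ends in the consonant /f/, so [i] is inserted word-finally. /nulajoxaf/ → nulajoxafi.

nulajoxafi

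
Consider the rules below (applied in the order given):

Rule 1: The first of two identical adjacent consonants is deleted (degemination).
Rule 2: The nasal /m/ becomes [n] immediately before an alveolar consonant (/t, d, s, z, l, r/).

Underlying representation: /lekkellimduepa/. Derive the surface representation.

Rule 1 (degemination): /kk/ is a geminate; the first /k/ deletes. /ll/ is a geminate; the first /l/ deletes. /lekkellimduepa/ → lekelimduepa.
Rule 2 (nasal place assimilation): /m/ precedes the alveolar consonant /d/, so it assimilates in place to [n]. /lekelimduepa/ → lekelinduepa.

lekelinduepa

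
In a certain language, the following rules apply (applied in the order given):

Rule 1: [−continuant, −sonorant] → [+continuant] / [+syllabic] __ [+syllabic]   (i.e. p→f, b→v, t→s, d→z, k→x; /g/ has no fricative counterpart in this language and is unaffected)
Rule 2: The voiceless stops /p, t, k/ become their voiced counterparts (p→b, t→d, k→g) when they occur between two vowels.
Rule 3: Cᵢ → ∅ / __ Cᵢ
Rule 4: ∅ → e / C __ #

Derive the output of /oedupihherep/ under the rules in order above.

Rule 1 (intervocalic spirantization): /d/ is a stop between vowels /e/ and /u/, so it spirantizes to the fricative [z]. /p/ is a stop between vowels /u/ and /i/, so it spirantizes to the fricative [f]. /oedupihherep/ → oezufihherep.
Rule 2 (intervocalic voicing): no segment meets the environment; /oezufihherep/ is unchanged.
Rule 3 (degemination): /hh/ is a geminate; the first /h/ deletes. /oezufihherep/ → oezufiherep.
Rule 4 (final e-epenthesis): the form ends in the consonant /p/, so [e] is inserted word-finally. /oezufiherep/ → oezufiherepe.

oezufiherepe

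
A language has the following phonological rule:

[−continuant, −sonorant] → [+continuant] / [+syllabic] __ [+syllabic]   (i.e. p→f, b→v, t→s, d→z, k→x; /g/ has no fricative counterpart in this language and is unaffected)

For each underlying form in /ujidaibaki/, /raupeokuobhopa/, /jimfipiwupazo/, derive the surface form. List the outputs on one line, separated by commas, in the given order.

/ujidaibaki/: /d/ is a stop between vowels /i/ and /a/, so it spirantizes to the fricative [z]. /b/ is a stop between vowels /i/ and /a/, so it spirantizes to the fricative [v]. /k/ is a stop between vowels /a/ and /i/, so it spirantizes to the fricative [x]. → [ujizaivaxi].
/raupeokuobhopa/: /p/ is a stop between vowels /u/ and /e/, so it spirantizes to the fricative [f]. /k/ is a stop between vowels /o/ and /u/, so it spirantizes to the fricative [x]. /p/ is a stop between vowels /o/ and /a/, so it spirantizes to the fricative [f]. → [raufeoxuobhofa].
/jimfipiwupazo/: /p/ is a stop between vowels /i/ and /i/, so it spirantizes to the fricative [f]. /p/ is a stop between vowels /u/ and /a/, so it spirantizes to the fricative [f]. → [jimfifiwufazo].

ujizaivaxi, raufeoxuobhofa, jimfifiwufazo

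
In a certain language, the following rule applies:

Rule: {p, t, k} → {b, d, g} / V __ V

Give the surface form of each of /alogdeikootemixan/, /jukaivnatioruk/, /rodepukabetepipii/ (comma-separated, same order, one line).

alogdeigoodemixan, jugaivnadioruk, rodebugabedebibii

/alogdeikootemixan/: /k/ is a voiceless stop between vowels /i/ and /o/, so it voices to [g]. /t/ is a voiceless stop between vowels /o/ and /e/, so it voices to [d]. → [alogdeigoodemixan].
/jukaivnatioruk/: /k/ is a voiceless stop between vowels /u/ and /a/, so it voices to [g]. /t/ is a voiceless stop between vowels /a/ and /i/, so it voices to [d]. → [jugaivnadioruk].
/rodepukabetepipii/: /p/ is a voiceless stop between vowels /e/ and /u/, so it voices to [b]. /k/ is a voiceless stop between vowels /u/ and /a/, so it voices to [g]. /t/ is a voiceless stop between vowels /e/ and /e/, so it voices to [d]. /p/ is a voiceless stop between vowels /e/ and /i/, so it voices to [b]. /p/ is a voiceless stop between vowels /i/ and /i/, so it voices to [b]. → [rodebugabedebibii].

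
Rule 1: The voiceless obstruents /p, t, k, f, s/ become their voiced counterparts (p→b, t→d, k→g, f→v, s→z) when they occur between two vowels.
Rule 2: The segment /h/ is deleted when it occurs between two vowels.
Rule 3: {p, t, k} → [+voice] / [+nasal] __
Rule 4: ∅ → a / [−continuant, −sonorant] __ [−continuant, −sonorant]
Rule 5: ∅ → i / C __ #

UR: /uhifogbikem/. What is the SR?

Rule 1 (intervocalic voicing): /f/ is a voiceless obstruent between vowels /i/ and /o/, so it voices to [v]. /k/ is a voiceless obstruent between vowels /i/ and /e/, so it voices to [g]. /uhifogbikem/ → uhivogbigem.
Rule 2 (intervocalic h-deletion): /h/ occurs between vowels /u/ and /i/, so it deletes. /uhivogbigem/ → uivogbigem.
Rule 3 (post-nasal voicing): no segment meets the environment; /uivogbigem/ is unchanged.
Rule 4 (stop-cluster a-epenthesis): /g/ and /b/ form a stop–stop cluster, so [a] is inserted between them. /uivogbigem/ → uivogabigem.
Rule 5 (final i-epenthesis): the form ends in the consonant /m/, so [i] is inserted word-finally. /uivogabigem/ → uivogabigemi.

uivogabigemi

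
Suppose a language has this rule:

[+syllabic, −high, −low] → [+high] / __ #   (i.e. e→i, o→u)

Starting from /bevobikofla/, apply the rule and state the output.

No segment of /bevobikofla/ meets the structural description of the rule, so the form surfaces unchanged.

bevobikofla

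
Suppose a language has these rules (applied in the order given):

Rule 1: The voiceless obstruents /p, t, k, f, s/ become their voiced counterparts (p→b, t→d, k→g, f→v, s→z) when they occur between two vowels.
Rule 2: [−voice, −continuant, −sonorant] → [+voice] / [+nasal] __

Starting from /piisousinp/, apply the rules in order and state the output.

piizouzinb

Rule 1 (intervocalic voicing): /s/ is a voiceless obstruent between vowels /i/ and /o/, so it voices to [z]. /s/ is a voiceless obstruent between vowels /u/ and /i/, so it voices to [z]. /piisousinp/ → piizouzinp.
Rule 2 (post-nasal voicing): /p/ is a voiceless stop immediately after the nasal /n/, so it voices to [b]. /piizouzinp/ → piizouzinb.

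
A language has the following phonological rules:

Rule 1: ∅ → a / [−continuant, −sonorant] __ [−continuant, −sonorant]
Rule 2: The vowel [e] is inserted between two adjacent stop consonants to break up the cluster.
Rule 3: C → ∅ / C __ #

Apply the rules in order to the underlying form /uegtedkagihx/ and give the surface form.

Rule 1 (stop-cluster a-epenthesis): /g/ and /t/ form a stop–stop cluster, so [a] is inserted between them. /d/ and /k/ form a stop–stop cluster, so [a] is inserted between them. /uegtedkagihx/ → uegatedakagihx.
Rule 2 (stop-cluster e-epenthesis): no segment meets the environment; /uegatedakagihx/ is unchanged.
Rule 3 (final cluster simplification): /x/ is the second consonant of a word-final cluster /hx/, so it deletes. /uegatedakagihx/ → uegatedakagih.

uegatedakagih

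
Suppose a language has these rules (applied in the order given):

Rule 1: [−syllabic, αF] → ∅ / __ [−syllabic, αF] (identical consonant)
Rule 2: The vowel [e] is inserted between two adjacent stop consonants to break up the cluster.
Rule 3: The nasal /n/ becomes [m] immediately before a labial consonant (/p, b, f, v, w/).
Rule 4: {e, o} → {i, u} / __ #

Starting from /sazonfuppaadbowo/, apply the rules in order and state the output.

Rule 1 (degemination): /pp/ is a geminate; the first /p/ deletes. /sazonfuppaadbowo/ → sazonfupaadbowo.
Rule 2 (stop-cluster e-epenthesis): /d/ and /b/ form a stop–stop cluster, so [e] is inserted between them. /sazonfupaadbowo/ → sazonfupaadebowo.
Rule 3 (nasal place assimilation): /n/ precedes the labial consonant /f/, so it assimilates in place to [m]. /sazonfupaadebowo/ → sazomfupaadebowo.
Rule 4 (final vowel raising): /o/ is a mid vowel in word-final position, so it raises to [u]. /sazomfupaadebowo/ → sazomfupaadebowu.

sazomfupaadebowu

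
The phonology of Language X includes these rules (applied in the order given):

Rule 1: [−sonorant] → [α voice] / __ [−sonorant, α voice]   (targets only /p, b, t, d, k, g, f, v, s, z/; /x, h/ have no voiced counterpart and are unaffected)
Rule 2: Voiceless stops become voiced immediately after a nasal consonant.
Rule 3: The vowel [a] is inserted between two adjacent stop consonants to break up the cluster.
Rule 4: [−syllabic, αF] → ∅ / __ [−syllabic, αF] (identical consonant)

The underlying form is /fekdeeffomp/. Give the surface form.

Rule 1 (regressive voicing assimilation): /k/ precedes the voiced obstruent /d/, so it voices to [g] by assimilation. /fekdeeffomp/ → fegdeeffomp.
Rule 2 (post-nasal voicing): /p/ is a voiceless stop immediately after the nasal /m/, so it voices to [b]. /fegdeeffomp/ → fegdeeffomb.
Rule 3 (stop-cluster a-epenthesis): /g/ and /d/ form a stop–stop cluster, so [a] is inserted between them. /fegdeeffomb/ → fegadeeffomb.
Rule 4 (degemination): /ff/ is a geminate; the first /f/ deletes. /fegadeeffomb/ → fegadeefomb.

fegadeefomb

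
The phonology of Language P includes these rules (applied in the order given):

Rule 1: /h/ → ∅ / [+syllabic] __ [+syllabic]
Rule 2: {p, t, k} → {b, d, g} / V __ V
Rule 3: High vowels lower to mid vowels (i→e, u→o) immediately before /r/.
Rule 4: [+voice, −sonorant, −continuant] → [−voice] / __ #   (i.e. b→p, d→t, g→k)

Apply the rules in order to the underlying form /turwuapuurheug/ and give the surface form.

torwuabuorheuk

Rule 1 (intervocalic h-deletion): no segment meets the environment; /turwuapuurheug/ is unchanged.
Rule 2 (intervocalic voicing): /p/ is a voiceless stop between vowels /a/ and /u/, so it voices to [b]. /turwuapuurheug/ → turwuabuurheug.
Rule 3 (pre-rhotic lowering): /u/ is a high vowel immediately before /r/, so it lowers to [o]. /u/ is a high vowel immediately before /r/, so it lowers to [o]. /turwuabuurheug/ → torwuabuorheug.
Rule 4 (final devoicing): /g/ is a voiced stop in word-final position, so it devoices to [k]. /torwuabuorheug/ → torwuabuorheuk.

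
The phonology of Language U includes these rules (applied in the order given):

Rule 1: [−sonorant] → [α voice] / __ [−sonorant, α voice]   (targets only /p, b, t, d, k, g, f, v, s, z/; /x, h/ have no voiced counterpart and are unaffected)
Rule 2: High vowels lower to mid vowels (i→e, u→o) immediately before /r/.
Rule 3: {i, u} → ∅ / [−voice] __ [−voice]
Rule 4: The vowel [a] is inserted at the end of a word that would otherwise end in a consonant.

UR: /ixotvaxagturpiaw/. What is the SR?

Rule 1 (regressive voicing assimilation): /t/ precedes the voiced obstruent /v/, so it voices to [d] by assimilation. /g/ precedes the voiceless obstruent /t/, so it devoices to [k] by assimilation. /ixotvaxagturpiaw/ → ixodvaxakturpiaw.
Rule 2 (pre-rhotic lowering): /u/ is a high vowel immediately before /r/, so it lowers to [o]. /ixodvaxakturpiaw/ → ixodvaxaktorpiaw.
Rule 3 (high vowel syncope): no segment meets the environment; /ixodvaxaktorpiaw/ is unchanged.
Rule 4 (final a-epenthesis): the form ends in the consonant /w/, so [a] is inserted word-finally. /ixodvaxaktorpiaw/ → ixodvaxaktorpiawa.

ixodvaxaktorpiawa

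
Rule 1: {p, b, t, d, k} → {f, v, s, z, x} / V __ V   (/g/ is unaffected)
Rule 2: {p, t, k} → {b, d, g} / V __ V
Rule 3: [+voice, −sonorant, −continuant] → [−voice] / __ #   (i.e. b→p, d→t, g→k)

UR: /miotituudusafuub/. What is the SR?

miosisuuzusafuup

Rule 1 (intervocalic spirantization): /t/ is a stop between vowels /o/ and /i/, so it spirantizes to the fricative [s]. /t/ is a stop between vowels /i/ and /u/, so it spirantizes to the fricative [s]. /d/ is a stop between vowels /u/ and /u/, so it spirantizes to the fricative [z]. /miotituudusafuub/ → miosisuuzusafuub.
Rule 2 (intervocalic voicing): no segment meets the environment; /miosisuuzusafuub/ is unchanged.
Rule 3 (final devoicing): /b/ is a voiced stop in word-final position, so it devoices to [p]. /miosisuuzusafuub/ → miosisuuzusafuup.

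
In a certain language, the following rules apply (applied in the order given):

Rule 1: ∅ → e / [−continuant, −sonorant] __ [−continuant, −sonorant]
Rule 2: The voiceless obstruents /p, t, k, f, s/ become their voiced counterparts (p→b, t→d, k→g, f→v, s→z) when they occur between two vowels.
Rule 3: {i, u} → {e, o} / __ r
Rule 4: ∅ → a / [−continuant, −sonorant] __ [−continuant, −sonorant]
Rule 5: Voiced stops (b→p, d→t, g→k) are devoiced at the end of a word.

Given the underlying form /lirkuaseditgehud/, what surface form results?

Rule 1 (stop-cluster e-epenthesis): /t/ and /g/ form a stop–stop cluster, so [e] is inserted between them. /lirkuaseditgehud/ → lirkuaseditegehud.
Rule 2 (intervocalic voicing): /s/ is a voiceless obstruent between vowels /a/ and /e/, so it voices to [z]. /t/ is a voiceless obstruent between vowels /i/ and /e/, so it voices to [d]. /lirkuaseditegehud/ → lirkuazedidegehud.
Rule 3 (pre-rhotic lowering): /i/ is a high vowel immediately before /r/, so it lowers to [e]. /lirkuazedidegehud/ → lerkuazedidegehud.
Rule 4 (stop-cluster a-epenthesis): no segment meets the environment; /lerkuazedidegehud/ is unchanged.
Rule 5 (final devoicing): /d/ is a voiced stop in word-final position, so it devoices to [t]. /lerkuazedidegehud/ → lerkuazedidegehut.

lerkuazedidegehut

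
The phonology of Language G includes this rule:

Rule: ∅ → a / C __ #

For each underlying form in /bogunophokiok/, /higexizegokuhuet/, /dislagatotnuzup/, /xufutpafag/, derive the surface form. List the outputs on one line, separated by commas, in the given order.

bogunophokioka, higexizegokuhueta, dislagatotnuzupa, xufutpafaga

/bogunophokiok/: the form ends in the consonant /k/, so [a] is inserted word-finally. → [bogunophokioka].
/higexizegokuhuet/: the form ends in the consonant /t/, so [a] is inserted word-finally. → [higexizegokuhueta].
/dislagatotnuzup/: the form ends in the consonant /p/, so [a] is inserted word-finally. → [dislagatotnuzupa].
/xufutpafag/: the form ends in the consonant /g/, so [a] is inserted word-finally. → [xufutpafaga].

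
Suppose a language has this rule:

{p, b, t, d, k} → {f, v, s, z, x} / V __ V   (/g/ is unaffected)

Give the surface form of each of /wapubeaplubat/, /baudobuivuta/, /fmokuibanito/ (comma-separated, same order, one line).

/wapubeaplubat/: /p/ is a stop between vowels /a/ and /u/, so it spirantizes to the fricative [f]. /b/ is a stop between vowels /u/ and /e/, so it spirantizes to the fricative [v]. /b/ is a stop between vowels /u/ and /a/, so it spirantizes to the fricative [v]. → [wafuveapluvat].
/baudobuivuta/: /d/ is a stop between vowels /u/ and /o/, so it spirantizes to the fricative [z]. /b/ is a stop between vowels /o/ and /u/, so it spirantizes to the fricative [v]. /t/ is a stop between vowels /u/ and /a/, so it spirantizes to the fricative [s]. → [bauzovuivusa].
/fmokuibanito/: /k/ is a stop between vowels /o/ and /u/, so it spirantizes to the fricative [x]. /b/ is a stop between vowels /i/ and /a/, so it spirantizes to the fricative [v]. /t/ is a stop between vowels /i/ and /o/, so it spirantizes to the fricative [s]. → [fmoxuivaniso].

wafuveapluvat, bauzovuivusa, fmoxuivaniso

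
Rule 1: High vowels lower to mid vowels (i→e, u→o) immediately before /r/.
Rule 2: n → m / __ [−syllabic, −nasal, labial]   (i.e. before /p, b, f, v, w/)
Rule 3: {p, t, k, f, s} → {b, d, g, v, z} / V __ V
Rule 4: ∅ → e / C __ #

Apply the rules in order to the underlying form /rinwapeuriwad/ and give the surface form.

rimwabeoriwade

Rule 1 (pre-rhotic lowering): /u/ is a high vowel immediately before /r/, so it lowers to [o]. /rinwapeuriwad/ → rinwapeoriwad.
Rule 2 (nasal place assimilation): /n/ precedes the labial consonant /w/, so it assimilates in place to [m]. /rinwapeoriwad/ → rimwapeoriwad.
Rule 3 (intervocalic voicing): /p/ is a voiceless obstruent between vowels /a/ and /e/, so it voices to [b]. /rimwapeoriwad/ → rimwabeoriwad.
Rule 4 (final e-epenthesis): the form ends in the consonant /d/, so [e] is inserted word-finally. /rimwabeoriwad/ → rimwabeoriwade.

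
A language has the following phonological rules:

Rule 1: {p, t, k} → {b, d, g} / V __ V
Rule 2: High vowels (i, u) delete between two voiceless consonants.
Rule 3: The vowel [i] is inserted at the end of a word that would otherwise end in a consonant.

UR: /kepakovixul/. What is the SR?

kebagovixuli

Rule 1 (intervocalic voicing): /p/ is a voiceless stop between vowels /e/ and /a/, so it voices to [b]. /k/ is a voiceless stop between vowels /a/ and /o/, so it voices to [g]. /kepakovixul/ → kebagovixul.
Rule 2 (high vowel syncope): no segment meets the environment; /kebagovixul/ is unchanged.
Rule 3 (final i-epenthesis): the form ends in the consonant /l/, so [i] is inserted word-finally. /kebagovixul/ → kebagovixuli.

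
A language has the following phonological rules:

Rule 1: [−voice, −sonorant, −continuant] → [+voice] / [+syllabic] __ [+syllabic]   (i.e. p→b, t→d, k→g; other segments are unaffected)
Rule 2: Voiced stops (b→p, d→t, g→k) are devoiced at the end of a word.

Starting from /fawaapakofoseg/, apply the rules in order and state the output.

fawaabagofosek

Rule 1 (intervocalic voicing): /p/ is a voiceless stop between vowels /a/ and /a/, so it voices to [b]. /k/ is a voiceless stop between vowels /a/ and /o/, so it voices to [g]. /fawaapakofoseg/ → fawaabagofoseg.
Rule 2 (final devoicing): /g/ is a voiced stop in word-final position, so it devoices to [k]. /fawaabagofoseg/ → fawaabagofosek.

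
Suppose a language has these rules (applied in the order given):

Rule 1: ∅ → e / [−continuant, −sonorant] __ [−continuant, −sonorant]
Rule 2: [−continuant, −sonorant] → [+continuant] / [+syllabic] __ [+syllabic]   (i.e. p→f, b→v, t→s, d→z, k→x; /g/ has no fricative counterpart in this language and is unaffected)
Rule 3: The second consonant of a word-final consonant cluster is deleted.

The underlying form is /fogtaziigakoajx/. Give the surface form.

Rule 1 (stop-cluster e-epenthesis): /g/ and /t/ form a stop–stop cluster, so [e] is inserted between them. /fogtaziigakoajx/ → fogetaziigakoajx.
Rule 2 (intervocalic spirantization): /t/ is a stop between vowels /e/ and /a/, so it spirantizes to the fricative [s]. /k/ is a stop between vowels /a/ and /o/, so it spirantizes to the fricative [x]. /fogetaziigakoajx/ → fogesaziigaxoajx.
Rule 3 (final cluster simplification): /x/ is the second consonant of a word-final cluster /jx/, so it deletes. /fogesaziigaxoajx/ → fogesaziigaxoaj.

fogesaziigaxoaj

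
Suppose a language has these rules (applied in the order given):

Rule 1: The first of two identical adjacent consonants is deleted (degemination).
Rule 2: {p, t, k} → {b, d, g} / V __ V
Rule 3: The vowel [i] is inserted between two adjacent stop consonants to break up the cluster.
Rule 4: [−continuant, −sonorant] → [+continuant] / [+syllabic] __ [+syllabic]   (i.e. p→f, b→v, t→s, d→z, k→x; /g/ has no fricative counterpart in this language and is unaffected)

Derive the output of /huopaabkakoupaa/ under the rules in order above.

huovaavixagouvaa

Rule 1 (degemination): no segment meets the environment; /huopaabkakoupaa/ is unchanged.
Rule 2 (intervocalic voicing): /p/ is a voiceless stop between vowels /o/ and /a/, so it voices to [b]. /k/ is a voiceless stop between vowels /a/ and /o/, so it voices to [g]. /p/ is a voiceless stop between vowels /u/ and /a/, so it voices to [b]. /huopaabkakoupaa/ → huobaabkagoubaa.
Rule 3 (stop-cluster i-epenthesis): /b/ and /k/ form a stop–stop cluster, so [i] is inserted between them. /huobaabkagoubaa/ → huobaabikagoubaa.
Rule 4 (intervocalic spirantization): /b/ is a stop between vowels /o/ and /a/, so it spirantizes to the fricative [v]. /b/ is a stop between vowels /a/ and /i/, so it spirantizes to the fricative [v]. /k/ is a stop between vowels /i/ and /a/, so it spirantizes to the fricative [x]. /b/ is a stop between vowels /u/ and /a/, so it spirantizes to the fricative [v]. /huobaabikagoubaa/ → huovaavixagouvaa.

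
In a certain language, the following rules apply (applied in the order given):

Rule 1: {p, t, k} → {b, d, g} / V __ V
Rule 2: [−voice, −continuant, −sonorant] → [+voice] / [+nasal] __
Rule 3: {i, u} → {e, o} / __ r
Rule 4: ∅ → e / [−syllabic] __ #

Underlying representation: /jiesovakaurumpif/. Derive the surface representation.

jiesovagaorumbife

Rule 1 (intervocalic voicing): /k/ is a voiceless stop between vowels /a/ and /a/, so it voices to [g]. /jiesovakaurumpif/ → jiesovagaurumpif.
Rule 2 (post-nasal voicing): /p/ is a voiceless stop immediately after the nasal /m/, so it voices to [b]. /jiesovagaurumpif/ → jiesovagaurumbif.
Rule 3 (pre-rhotic lowering): /u/ is a high vowel immediately before /r/, so it lowers to [o]. /jiesovagaurumbif/ → jiesovagaorumbif.
Rule 4 (final e-epenthesis): the form ends in the consonant /f/, so [e] is inserted word-finally. /jiesovagaorumbif/ → jiesovagaorumbife.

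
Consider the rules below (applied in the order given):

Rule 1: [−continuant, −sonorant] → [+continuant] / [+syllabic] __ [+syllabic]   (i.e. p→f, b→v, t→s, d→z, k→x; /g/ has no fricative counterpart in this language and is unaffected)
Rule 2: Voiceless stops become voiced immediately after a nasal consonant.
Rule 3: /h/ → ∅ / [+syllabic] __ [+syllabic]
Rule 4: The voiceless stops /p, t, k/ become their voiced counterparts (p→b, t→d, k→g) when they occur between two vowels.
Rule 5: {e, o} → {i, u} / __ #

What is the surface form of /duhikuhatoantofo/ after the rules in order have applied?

Rule 1 (intervocalic spirantization): /k/ is a stop between vowels /i/ and /u/, so it spirantizes to the fricative [x]. /t/ is a stop between vowels /a/ and /o/, so it spirantizes to the fricative [s]. /duhikuhatoantofo/ → duhixuhasoantofo.
Rule 2 (post-nasal voicing): /t/ is a voiceless stop immediately after the nasal /n/, so it voices to [d]. /duhixuhasoantofo/ → duhixuhasoandofo.
Rule 3 (intervocalic h-deletion): /h/ occurs between vowels /u/ and /i/, so it deletes. /h/ occurs between vowels /u/ and /a/, so it deletes. /duhixuhasoandofo/ → duixuasoandofo.
Rule 4 (intervocalic voicing): no segment meets the environment; /duixuasoandofo/ is unchanged.
Rule 5 (final vowel raising): /o/ is a mid vowel in word-final position, so it raises to [u]. /duixuasoandofo/ → duixuasoandofu.

duixuasoandofu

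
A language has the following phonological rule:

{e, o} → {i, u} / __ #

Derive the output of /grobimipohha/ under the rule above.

grobimipohha

No segment of /grobimipohha/ meets the structural description of the rule, so the form surfaces unchanged.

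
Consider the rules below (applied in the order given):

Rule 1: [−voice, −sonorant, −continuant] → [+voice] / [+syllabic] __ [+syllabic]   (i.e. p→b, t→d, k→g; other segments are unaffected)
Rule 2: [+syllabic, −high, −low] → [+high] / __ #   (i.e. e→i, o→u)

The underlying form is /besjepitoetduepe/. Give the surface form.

Rule 1 (intervocalic voicing): /p/ is a voiceless stop between vowels /e/ and /i/, so it voices to [b]. /t/ is a voiceless stop between vowels /i/ and /o/, so it voices to [d]. /p/ is a voiceless stop between vowels /e/ and /e/, so it voices to [b]. /besjepitoetduepe/ → besjebidoetduebe.
Rule 2 (final vowel raising): /e/ is a mid vowel in word-final position, so it raises to [i]. /besjebidoetduebe/ → besjebidoetduebi.

besjebidoetduebi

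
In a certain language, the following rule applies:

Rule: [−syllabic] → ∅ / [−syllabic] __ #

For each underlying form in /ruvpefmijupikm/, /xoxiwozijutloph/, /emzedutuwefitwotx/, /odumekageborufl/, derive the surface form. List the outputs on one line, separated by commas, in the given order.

/ruvpefmijupikm/: /m/ is the second consonant of a word-final cluster /km/, so it deletes. → [ruvpefmijupik].
/xoxiwozijutloph/: /h/ is the second consonant of a word-final cluster /ph/, so it deletes. → [xoxiwozijutlop].
/emzedutuwefitwotx/: /x/ is the second consonant of a word-final cluster /tx/, so it deletes. → [emzedutuwefitwot].
/odumekageborufl/: /l/ is the second consonant of a word-final cluster /fl/, so it deletes. → [odumekageboruf].

ruvpefmijupik, xoxiwozijutlop, emzedutuwefitwot, odumekageboruf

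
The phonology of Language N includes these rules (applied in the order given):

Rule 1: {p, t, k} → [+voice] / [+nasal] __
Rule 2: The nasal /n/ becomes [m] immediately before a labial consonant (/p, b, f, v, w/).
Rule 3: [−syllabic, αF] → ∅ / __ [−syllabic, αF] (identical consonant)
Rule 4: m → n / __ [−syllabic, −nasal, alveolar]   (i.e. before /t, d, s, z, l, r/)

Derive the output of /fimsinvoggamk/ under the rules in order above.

finsimvogamg

Rule 1 (post-nasal voicing): /k/ is a voiceless stop immediately after the nasal /m/, so it voices to [g]. /fimsinvoggamk/ → fimsinvoggamg.
Rule 2 (nasal place assimilation): /n/ precedes the labial consonant /v/, so it assimilates in place to [m]. /fimsinvoggamg/ → fimsimvoggamg.
Rule 3 (degemination): /gg/ is a geminate; the first /g/ deletes. /fimsimvoggamg/ → fimsimvogamg.
Rule 4 (nasal place assimilation): /m/ precedes the alveolar consonant /s/, so it assimilates in place to [n]. /fimsimvogamg/ → finsimvogamg.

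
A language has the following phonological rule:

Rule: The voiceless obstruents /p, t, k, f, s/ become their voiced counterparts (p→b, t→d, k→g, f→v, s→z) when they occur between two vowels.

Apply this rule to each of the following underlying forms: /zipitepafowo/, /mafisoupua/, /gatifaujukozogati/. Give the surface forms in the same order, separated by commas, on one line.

/zipitepafowo/: /p/ is a voiceless obstruent between vowels /i/ and /i/, so it voices to [b]. /t/ is a voiceless obstruent between vowels /i/ and /e/, so it voices to [d]. /p/ is a voiceless obstruent between vowels /e/ and /a/, so it voices to [b]. /f/ is a voiceless obstruent between vowels /a/ and /o/, so it voices to [v]. → [zibidebavowo].
/mafisoupua/: /f/ is a voiceless obstruent between vowels /a/ and /i/, so it voices to [v]. /s/ is a voiceless obstruent between vowels /i/ and /o/, so it voices to [z]. /p/ is a voiceless obstruent between vowels /u/ and /u/, so it voices to [b]. → [mavizoubua].
/gatifaujukozogati/: /t/ is a voiceless obstruent between vowels /a/ and /i/, so it voices to [d]. /f/ is a voiceless obstruent between vowels /i/ and /a/, so it voices to [v]. /k/ is a voiceless obstruent between vowels /u/ and /o/, so it voices to [g]. /t/ is a voiceless obstruent between vowels /a/ and /i/, so it voices to [d]. → [gadivaujugozogadi].

zibidebavowo, mavizoubua, gadivaujugozogadi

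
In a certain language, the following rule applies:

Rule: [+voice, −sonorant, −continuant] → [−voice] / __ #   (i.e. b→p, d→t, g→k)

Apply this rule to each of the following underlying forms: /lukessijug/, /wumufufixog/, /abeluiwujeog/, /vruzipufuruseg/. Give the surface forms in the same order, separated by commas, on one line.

lukessijuk, wumufufixok, abeluiwujeok, vruzipufurusek

/lukessijug/: /g/ is a voiced stop in word-final position, so it devoices to [k]. → [lukessijuk].
/wumufufixog/: /g/ is a voiced stop in word-final position, so it devoices to [k]. → [wumufufixok].
/abeluiwujeog/: /g/ is a voiced stop in word-final position, so it devoices to [k]. → [abeluiwujeok].
/vruzipufuruseg/: /g/ is a voiced stop in word-final position, so it devoices to [k]. → [vruzipufurusek].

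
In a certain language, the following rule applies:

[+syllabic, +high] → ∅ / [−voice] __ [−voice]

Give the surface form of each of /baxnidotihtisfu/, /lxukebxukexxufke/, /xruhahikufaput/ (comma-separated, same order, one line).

baxnidothtsfu, lxkebxkexxfke, xruhahkfapt

/baxnidotihtisfu/: /i/ is a high vowel flanked by voiceless consonants /t/ and /h/, so it deletes. /i/ is a high vowel flanked by voiceless consonants /t/ and /s/, so it deletes. → [baxnidothtsfu].
/lxukebxukexxufke/: /u/ is a high vowel flanked by voiceless consonants /x/ and /k/, so it deletes. /u/ is a high vowel flanked by voiceless consonants /x/ and /k/, so it deletes. /u/ is a high vowel flanked by voiceless consonants /x/ and /f/, so it deletes. → [lxkebxkexxfke].
/xruhahikufaput/: /i/ is a high vowel flanked by voiceless consonants /h/ and /k/, so it deletes. /u/ is a high vowel flanked by voiceless consonants /k/ and /f/, so it deletes. /u/ is a high vowel flanked by voiceless consonants /p/ and /t/, so it deletes. → [xruhahkfapt].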